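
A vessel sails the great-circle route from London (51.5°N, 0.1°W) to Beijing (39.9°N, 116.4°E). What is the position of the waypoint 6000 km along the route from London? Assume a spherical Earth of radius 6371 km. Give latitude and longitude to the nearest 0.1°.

Write both endpoints as unit vectors p₁, p₂ with components (cos φ cos λ, cos φ sin λ, sin φ).
The central angle between the endpoints is δ = arccos(p₁·p₂) ≈ 1.278 rad (73.2°). The total great-circle distance is δ·R ≈ 1.278 × 6371 ≈ 8140 km, so the target fraction is f = 6000/8140 ≈ 0.737.
Interpolate at f ≈ 0.737 with slerp weights a = sin((1−f)δ)/sin δ ≈ 0.344, b = sin(fδ)/sin δ ≈ 0.845.
p = a·p₁ + b·p₂ ≈ (-0.074, 0.580, 0.811); φ = arcsin(p_z) ≈ 54.22°, λ = atan2(p_y, p_x) ≈ 97.25°.

≈ 54.2°N, 97.2°E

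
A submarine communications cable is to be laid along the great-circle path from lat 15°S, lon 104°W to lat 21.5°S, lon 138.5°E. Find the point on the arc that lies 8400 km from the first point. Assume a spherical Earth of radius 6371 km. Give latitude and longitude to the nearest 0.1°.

≈ lat 31.6°S, lon 174.0°E

Convert each endpoint to a unit vector on the sphere (x = cos φ cos λ, y = cos φ sin λ, z = sin φ).
The central angle between the endpoints is δ = arccos(p₁·p₂) ≈ 1.897 rad (108.7°). The total great-circle distance is δ·R ≈ 1.897 × 6371 ≈ 12084 km, so the target fraction is f = 8400/12084 ≈ 0.695.
Interpolate at f ≈ 0.695 with slerp weights a = sin((1−f)δ)/sin δ ≈ 0.577, b = sin(fδ)/sin δ ≈ 1.022.
p = a·p₁ + b·p₂ ≈ (-0.847, 0.090, -0.524); φ = arcsin(p_z) ≈ -31.59°, λ = atan2(p_y, p_x) ≈ 173.97°.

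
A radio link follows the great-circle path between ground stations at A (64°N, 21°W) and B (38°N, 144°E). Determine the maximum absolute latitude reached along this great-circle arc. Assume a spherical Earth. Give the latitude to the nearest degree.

The great circle lies in the plane with unit normal n̂ = (p₁ × p₂)/|p₁ × p₂|.
Here n̂_z ≈ +0.092; the vertex latitude is φ_max = arccos|n̂_z| ≈ 84.7°.
Check via Clairaut: cos φ_max = |cos φ₁| · sin C = cos(64.0°)·sin(12.1°) ≈ 0.092, again giving ≈ 84.7°.

≈ 85°N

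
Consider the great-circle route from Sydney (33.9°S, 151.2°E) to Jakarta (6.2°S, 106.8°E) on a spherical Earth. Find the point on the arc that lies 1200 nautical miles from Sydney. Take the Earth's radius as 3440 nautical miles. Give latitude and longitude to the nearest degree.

≈ 24°S, 131°E

Convert each endpoint to a unit vector on the sphere (x = cos φ cos λ, y = cos φ sin λ, z = sin φ).
The central angle between the endpoints is δ = arccos(p₁·p₂) ≈ 0.863 rad (49.5°). The total great-circle distance is δ·R ≈ 0.863 × 3440 ≈ 2970 nmi, so the target fraction is f = 1200/2970 ≈ 0.404.
Interpolate at f ≈ 0.404 with slerp weights a = sin((1−f)δ)/sin δ ≈ 0.648, b = sin(fδ)/sin δ ≈ 0.450.
p = a·p₁ + b·p₂ ≈ (-0.600, 0.687, -0.410); φ = arcsin(p_z) ≈ -24.19°, λ = atan2(p_y, p_x) ≈ 131.15°.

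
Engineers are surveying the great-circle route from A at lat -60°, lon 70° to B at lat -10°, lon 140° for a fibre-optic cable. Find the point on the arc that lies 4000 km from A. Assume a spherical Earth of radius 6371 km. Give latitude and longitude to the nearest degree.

Write both endpoints as unit vectors p₁, p₂ with components (cos φ cos λ, cos φ sin λ, sin φ).
The central angle between the endpoints is δ = arccos(p₁·p₂) ≈ 1.246 rad (71.4°). The total great-circle distance is δ·R ≈ 1.246 × 6371 ≈ 7940 km, so the target fraction is f = 4000/7940 ≈ 0.504.
Interpolate at f ≈ 0.504 with slerp weights a = sin((1−f)δ)/sin δ ≈ 0.612, b = sin(fδ)/sin δ ≈ 0.620.
p = a·p₁ + b·p₂ ≈ (-0.363, 0.680, -0.637); φ = arcsin(p_z) ≈ -39.60°, λ = atan2(p_y, p_x) ≈ 118.10°.

≈ lat -40°, lon 118°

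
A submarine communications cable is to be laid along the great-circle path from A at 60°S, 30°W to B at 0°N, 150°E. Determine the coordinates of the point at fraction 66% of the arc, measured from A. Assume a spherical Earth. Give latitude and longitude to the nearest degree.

≈ 41°S, 150°E

Write both endpoints as unit vectors p₁, p₂ with components (cos φ cos λ, cos φ sin λ, sin φ).
The central angle between the endpoints is δ = arccos(p₁·p₂) ≈ 2.094 rad (120.0°).
Interpolate at f = 0.66 with slerp weights a = sin((1−f)δ)/sin δ ≈ 0.755, b = sin(fδ)/sin δ ≈ 1.134.
p = a·p₁ + b·p₂ ≈ (-0.656, 0.378, -0.653); φ = arcsin(p_z) ≈ -40.80°, λ = atan2(p_y, p_x) ≈ 150.00°.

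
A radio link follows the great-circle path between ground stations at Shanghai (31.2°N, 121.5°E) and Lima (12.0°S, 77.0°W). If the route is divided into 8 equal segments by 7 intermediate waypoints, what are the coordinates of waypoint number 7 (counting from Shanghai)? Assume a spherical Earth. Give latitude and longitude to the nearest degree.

≈ 3°N, 89°W

Convert each endpoint to a unit vector on the sphere (x = cos φ cos λ, y = cos φ sin λ, z = sin φ).
The central angle between the endpoints is δ = arccos(p₁·p₂) ≈ 2.693 rad (154.3°).
Interpolate at f = 7/8 with slerp weights a = sin((1−f)δ)/sin δ ≈ 0.762, b = sin(fδ)/sin δ ≈ 1.630.
p = a·p₁ + b·p₂ ≈ (0.018, -0.998, 0.056); φ = arcsin(p_z) ≈ 3.19°, λ = atan2(p_y, p_x) ≈ -88.95°.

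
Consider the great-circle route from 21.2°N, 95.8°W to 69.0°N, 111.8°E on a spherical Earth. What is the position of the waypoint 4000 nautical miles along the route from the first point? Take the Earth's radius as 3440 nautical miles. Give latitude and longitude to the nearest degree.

Write both endpoints as unit vectors p₁, p₂ with components (cos φ cos λ, cos φ sin λ, sin φ).
The central angle between the endpoints is δ = arccos(p₁·p₂) ≈ 1.529 rad (87.6°). The total great-circle distance is δ·R ≈ 1.529 × 3440 ≈ 5261 nmi, so the target fraction is f = 4000/5261 ≈ 0.760.
Interpolate at f ≈ 0.760 with slerp weights a = sin((1−f)δ)/sin δ ≈ 0.359, b = sin(fδ)/sin δ ≈ 0.919.
p = a·p₁ + b·p₂ ≈ (-0.156, -0.027, 0.987); φ = arcsin(p_z) ≈ 80.89°, λ = atan2(p_y, p_x) ≈ -170.20°.

≈ 81°N, 170°W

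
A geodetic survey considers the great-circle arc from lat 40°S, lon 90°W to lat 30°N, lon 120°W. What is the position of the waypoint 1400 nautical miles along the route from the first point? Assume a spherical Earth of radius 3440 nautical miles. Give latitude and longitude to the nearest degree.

Convert each endpoint to a unit vector on the sphere (x = cos φ cos λ, y = cos φ sin λ, z = sin φ).
The central angle between the endpoints is δ = arccos(p₁·p₂) ≈ 1.315 rad (75.3°). The total great-circle distance is δ·R ≈ 1.315 × 3440 ≈ 4523 nmi, so the target fraction is f = 1400/4523 ≈ 0.310.
Interpolate at f ≈ 0.310 with slerp weights a = sin((1−f)δ)/sin δ ≈ 0.815, b = sin(fδ)/sin δ ≈ 0.409.
p = a·p₁ + b·p₂ ≈ (-0.177, -0.931, -0.319); φ = arcsin(p_z) ≈ -18.61°, λ = atan2(p_y, p_x) ≈ -100.77°.

≈ lat 19°S, lon 101°W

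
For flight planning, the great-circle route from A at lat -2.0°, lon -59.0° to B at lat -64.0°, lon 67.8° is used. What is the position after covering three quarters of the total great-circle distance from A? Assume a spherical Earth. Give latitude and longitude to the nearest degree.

Write both endpoints as unit vectors p₁, p₂ with components (cos φ cos λ, cos φ sin λ, sin φ).
The central angle between the endpoints is δ = arccos(p₁·p₂) ≈ 1.804 rad (103.4°).
Interpolate at f = 3/4 with slerp weights a = sin((1−f)δ)/sin δ ≈ 0.448, b = sin(fδ)/sin δ ≈ 1.004.
p = a·p₁ + b·p₂ ≈ (0.397, 0.024, -0.918); φ = arcsin(p_z) ≈ -66.58°, λ = atan2(p_y, p_x) ≈ 3.40°.

≈ lat -67°, lon 3°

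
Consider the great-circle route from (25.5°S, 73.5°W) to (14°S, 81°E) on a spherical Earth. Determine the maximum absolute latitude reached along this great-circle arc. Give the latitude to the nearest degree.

The great circle lies in the plane with unit normal n̂ = (p₁ × p₂)/|p₁ × p₂|.
Here n̂_z ≈ +0.518; the vertex latitude is φ_max = arccos|n̂_z| ≈ 58.8°.
Check via Clairaut: cos φ_max = |cos φ₁| · sin C = cos(25.5°)·sin(144.9°) ≈ 0.518, again giving ≈ 58.8°.

≈ 59°S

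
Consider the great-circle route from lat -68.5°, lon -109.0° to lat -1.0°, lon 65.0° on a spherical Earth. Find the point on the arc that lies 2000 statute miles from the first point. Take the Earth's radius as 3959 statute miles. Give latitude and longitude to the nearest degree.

≈ lat -82°, lon 48°

The haversine formula gives a central angle δ ≈ 1.926 rad (110.4°) between the endpoints. The total great-circle distance is δ·R ≈ 1.926 × 3959 ≈ 7627 mi, so the target fraction is f = 2000/7627 ≈ 0.262.
Interpolate at f ≈ 0.262 with slerp weights a = sin((1−f)δ)/sin δ ≈ 1.055, b = sin(fδ)/sin δ ≈ 0.516.
p = a·p₁ + b·p₂ ≈ (0.092, 0.102, -0.990); φ = arcsin(p_z) ≈ -82.08°, λ = atan2(p_y, p_x) ≈ 47.94°.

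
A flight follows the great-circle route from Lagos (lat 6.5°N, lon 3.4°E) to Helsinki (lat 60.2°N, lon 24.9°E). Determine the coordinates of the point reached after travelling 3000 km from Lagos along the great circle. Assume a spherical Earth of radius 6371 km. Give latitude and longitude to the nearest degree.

From cos δ = sin φ₁ sin φ₂ + cos φ₁ cos φ₂ cos Δλ, the central angle is δ ≈ 0.979 rad (56.1°). The total great-circle distance is δ·R ≈ 0.979 × 6371 ≈ 6239 km, so the target fraction is f = 3000/6239 ≈ 0.481.
Interpolate at f ≈ 0.481 with slerp weights a = sin((1−f)δ)/sin δ ≈ 0.586, b = sin(fδ)/sin δ ≈ 0.547.
p = a·p₁ + b·p₂ ≈ (0.828, 0.149, 0.541); φ = arcsin(p_z) ≈ 32.73°, λ = atan2(p_y, p_x) ≈ 10.20°.

≈ lat 33°N, lon 10°E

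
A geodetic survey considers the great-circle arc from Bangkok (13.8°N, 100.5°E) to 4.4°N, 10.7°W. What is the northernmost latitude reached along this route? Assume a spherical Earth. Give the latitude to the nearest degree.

The great circle lies in the plane with unit normal n̂ = (p₁ × p₂)/|p₁ × p₂|.
Here n̂_z ≈ -0.957; the vertex latitude is φ_max = arccos|n̂_z| ≈ 16.9°.
Check via Clairaut: cos φ_max = |cos φ₁| · sin C = cos(13.8°)·sin(80.2°) ≈ 0.957, again giving ≈ 16.9°.

≈ 17°N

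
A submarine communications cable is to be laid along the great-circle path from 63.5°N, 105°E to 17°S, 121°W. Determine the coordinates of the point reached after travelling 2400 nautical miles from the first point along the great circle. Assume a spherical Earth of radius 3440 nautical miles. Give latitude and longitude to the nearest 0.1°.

≈ 57.8°N, 167.2°W

Write both endpoints as unit vectors p₁, p₂ with components (cos φ cos λ, cos φ sin λ, sin φ).
The central angle between the endpoints is δ = arccos(p₁·p₂) ≈ 2.163 rad (123.9°). The total great-circle distance is δ·R ≈ 2.163 × 3440 ≈ 7440 nmi, so the target fraction is f = 2400/7440 ≈ 0.323.
Interpolate at f ≈ 0.323 with slerp weights a = sin((1−f)δ)/sin δ ≈ 1.198, b = sin(fδ)/sin δ ≈ 0.774.
p = a·p₁ + b·p₂ ≈ (-0.520, -0.118, 0.846); φ = arcsin(p_z) ≈ 57.79°, λ = atan2(p_y, p_x) ≈ -167.19°.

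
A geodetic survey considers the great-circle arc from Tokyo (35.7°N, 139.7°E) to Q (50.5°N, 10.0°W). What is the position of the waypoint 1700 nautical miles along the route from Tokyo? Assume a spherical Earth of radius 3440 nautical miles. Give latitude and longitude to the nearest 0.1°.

Write both endpoints as unit vectors p₁, p₂ with components (cos φ cos λ, cos φ sin λ, sin φ).
The central angle between the endpoints is δ = arccos(p₁·p₂) ≈ 1.567 rad (89.8°). The total great-circle distance is δ·R ≈ 1.567 × 3440 ≈ 5389 nmi, so the target fraction is f = 1700/5389 ≈ 0.315.
Interpolate at f ≈ 0.315 with slerp weights a = sin((1−f)δ)/sin δ ≈ 0.878, b = sin(fδ)/sin δ ≈ 0.474.
p = a·p₁ + b·p₂ ≈ (-0.247, 0.409, 0.879); φ = arcsin(p_z) ≈ 61.47°, λ = atan2(p_y, p_x) ≈ 121.12°.

≈ (61.5°N, 121.1°E)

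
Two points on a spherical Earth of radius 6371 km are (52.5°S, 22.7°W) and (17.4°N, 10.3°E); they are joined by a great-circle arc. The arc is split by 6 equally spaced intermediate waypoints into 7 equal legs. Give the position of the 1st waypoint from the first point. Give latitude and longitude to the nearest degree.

From cos δ = sin φ₁ sin φ₂ + cos φ₁ cos φ₂ cos Δλ, the central angle is δ ≈ 1.318 rad (75.5°).
Interpolate at f = 1/7 with slerp weights a = sin((1−f)δ)/sin δ ≈ 0.934, b = sin(fδ)/sin δ ≈ 0.193.
p = a·p₁ + b·p₂ ≈ (0.706, -0.186, -0.683); φ = arcsin(p_z) ≈ -43.09°, λ = atan2(p_y, p_x) ≈ -14.79°.

≈ (43°S, 15°W)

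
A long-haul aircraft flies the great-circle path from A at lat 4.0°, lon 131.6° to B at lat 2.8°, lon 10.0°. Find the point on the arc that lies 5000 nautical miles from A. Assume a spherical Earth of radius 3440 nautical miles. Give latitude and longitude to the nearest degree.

≈ lat 6°, lon 48°

Write both endpoints as unit vectors p₁, p₂ with components (cos φ cos λ, cos φ sin λ, sin φ).
The central angle between the endpoints is δ = arccos(p₁·p₂) ≈ 2.116 rad (121.2°). The total great-circle distance is δ·R ≈ 2.116 × 3440 ≈ 7279 nmi, so the target fraction is f = 5000/7279 ≈ 0.687.
Interpolate at f ≈ 0.687 with slerp weights a = sin((1−f)δ)/sin δ ≈ 0.720, b = sin(fδ)/sin δ ≈ 1.162.
p = a·p₁ + b·p₂ ≈ (0.666, 0.738, 0.107); φ = arcsin(p_z) ≈ 6.14°, λ = atan2(p_y, p_x) ≈ 47.94°.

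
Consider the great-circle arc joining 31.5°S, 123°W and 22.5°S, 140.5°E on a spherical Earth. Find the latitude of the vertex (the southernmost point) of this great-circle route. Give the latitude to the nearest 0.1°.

The great circle lies in the plane with unit normal n̂ = (p₁ × p₂)/|p₁ × p₂|.
Here n̂_z ≈ -0.788; the vertex latitude is φ_max = arccos|n̂_z| ≈ 38.0°.
Check via Clairaut: cos φ_max = |cos φ₁| · sin C = cos(31.5°)·sin(112.5°) ≈ 0.788, again giving ≈ 38.0°.

≈ 38.0°S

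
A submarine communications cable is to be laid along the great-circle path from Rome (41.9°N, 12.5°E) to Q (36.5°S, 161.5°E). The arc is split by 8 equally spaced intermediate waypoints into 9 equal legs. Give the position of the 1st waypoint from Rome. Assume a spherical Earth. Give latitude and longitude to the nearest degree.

≈ (40°N, 35°E)

Convert each endpoint to a unit vector on the sphere (x = cos φ cos λ, y = cos φ sin λ, z = sin φ).
The central angle between the endpoints is δ = arccos(p₁·p₂) ≈ 2.714 rad (155.5°).
Interpolate at f = 1/9 with slerp weights a = sin((1−f)δ)/sin δ ≈ 1.607, b = sin(fδ)/sin δ ≈ 0.717.
p = a·p₁ + b·p₂ ≈ (0.621, 0.442, 0.647); φ = arcsin(p_z) ≈ 40.31°, λ = atan2(p_y, p_x) ≈ 35.41°.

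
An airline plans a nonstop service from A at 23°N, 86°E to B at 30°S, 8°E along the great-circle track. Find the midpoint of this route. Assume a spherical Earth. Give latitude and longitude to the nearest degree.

≈ 4°S, 48°E

From cos δ = sin φ₁ sin φ₂ + cos φ₁ cos φ₂ cos Δλ, the central angle is δ ≈ 1.600 rad (91.7°).
Interpolate at f = 1/2 with slerp weights a = sin((1−f)δ)/sin δ ≈ 0.718, b = sin(fδ)/sin δ ≈ 0.718.
p = a·p₁ + b·p₂ ≈ (0.662, 0.746, -0.078); φ = arcsin(p_z) ≈ -4.50°, λ = atan2(p_y, p_x) ≈ 48.41°.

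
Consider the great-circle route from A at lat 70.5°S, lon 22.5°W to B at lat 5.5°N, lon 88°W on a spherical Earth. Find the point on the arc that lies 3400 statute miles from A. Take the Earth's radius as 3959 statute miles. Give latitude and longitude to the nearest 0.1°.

≈ lat 30.6°S, lon 75.4°W

Write both endpoints as unit vectors p₁, p₂ with components (cos φ cos λ, cos φ sin λ, sin φ).
The central angle between the endpoints is δ = arccos(p₁·p₂) ≈ 1.523 rad (87.3°). The total great-circle distance is δ·R ≈ 1.523 × 3959 ≈ 6031 mi, so the target fraction is f = 3400/6031 ≈ 0.564.
Interpolate at f ≈ 0.564 with slerp weights a = sin((1−f)δ)/sin δ ≈ 0.617, b = sin(fδ)/sin δ ≈ 0.758.
p = a·p₁ + b·p₂ ≈ (0.217, -0.833, -0.509); φ = arcsin(p_z) ≈ -30.62°, λ = atan2(p_y, p_x) ≈ -75.41°.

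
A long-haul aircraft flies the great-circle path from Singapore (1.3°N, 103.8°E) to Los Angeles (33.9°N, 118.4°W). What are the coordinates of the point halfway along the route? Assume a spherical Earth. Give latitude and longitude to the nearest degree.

≈ (41°N, 159°E)

Convert each endpoint to a unit vector on the sphere (x = cos φ cos λ, y = cos φ sin λ, z = sin φ).
The central angle between the endpoints is δ = arccos(p₁·p₂) ≈ 2.217 rad (127.0°).
Interpolate at f = 1/2 with slerp weights a = sin((1−f)δ)/sin δ ≈ 1.121, b = sin(fδ)/sin δ ≈ 1.121.
p = a·p₁ + b·p₂ ≈ (-0.710, 0.270, 0.651); φ = arcsin(p_z) ≈ 40.59°, λ = atan2(p_y, p_x) ≈ 159.18°.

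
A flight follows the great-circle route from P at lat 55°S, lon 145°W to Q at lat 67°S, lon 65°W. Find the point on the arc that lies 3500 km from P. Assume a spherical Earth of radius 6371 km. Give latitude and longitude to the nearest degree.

≈ lat 69°S, lon 81°W

The haversine formula gives a central angle δ ≈ 0.655 rad (37.5°) between the endpoints. The total great-circle distance is δ·R ≈ 0.655 × 6371 ≈ 4174 km, so the target fraction is f = 3500/4174 ≈ 0.839.
Interpolate at f ≈ 0.839 with slerp weights a = sin((1−f)δ)/sin δ ≈ 0.173, b = sin(fδ)/sin δ ≈ 0.857.
p = a·p₁ + b·p₂ ≈ (0.060, -0.360, -0.931); φ = arcsin(p_z) ≈ -68.56°, λ = atan2(p_y, p_x) ≈ -80.54°.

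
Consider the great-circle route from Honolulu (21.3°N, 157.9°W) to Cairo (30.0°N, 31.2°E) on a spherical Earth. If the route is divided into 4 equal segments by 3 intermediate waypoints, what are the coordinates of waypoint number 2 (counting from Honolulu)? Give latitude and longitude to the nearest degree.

From cos δ = sin φ₁ sin φ₂ + cos φ₁ cos φ₂ cos Δλ, the central angle is δ ≈ 2.233 rad (128.0°).
Interpolate at f = 2/4 with slerp weights a = sin((1−f)δ)/sin δ ≈ 1.140, b = sin(fδ)/sin δ ≈ 1.140.
p = a·p₁ + b·p₂ ≈ (-0.140, 0.112, 0.984); φ = arcsin(p_z) ≈ 79.70°, λ = atan2(p_y, p_x) ≈ 141.31°.

≈ 80°N, 141°E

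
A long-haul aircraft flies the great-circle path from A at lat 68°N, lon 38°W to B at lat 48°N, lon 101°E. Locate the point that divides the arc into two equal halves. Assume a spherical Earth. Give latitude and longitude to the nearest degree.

Convert each endpoint to a unit vector on the sphere (x = cos φ cos λ, y = cos φ sin λ, z = sin φ).
The central angle between the endpoints is δ = arccos(p₁·p₂) ≈ 1.047 rad (60.0°).
Interpolate at f = 1/2 with slerp weights a = sin((1−f)δ)/sin δ ≈ 0.577, b = sin(fδ)/sin δ ≈ 0.577.
p = a·p₁ + b·p₂ ≈ (0.097, 0.246, 0.964); φ = arcsin(p_z) ≈ 74.67°, λ = atan2(p_y, p_x) ≈ 68.54°.

≈ lat 75°N, lon 69°E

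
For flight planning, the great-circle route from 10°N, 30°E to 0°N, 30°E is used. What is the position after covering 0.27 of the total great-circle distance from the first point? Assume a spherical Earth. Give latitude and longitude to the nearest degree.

From cos δ = sin φ₁ sin φ₂ + cos φ₁ cos φ₂ cos Δλ, the central angle is δ ≈ 0.175 rad (10.0°).
Interpolate at f = 0.27 with slerp weights a = sin((1−f)δ)/sin δ ≈ 0.732, b = sin(fδ)/sin δ ≈ 0.271.
p = a·p₁ + b·p₂ ≈ (0.859, 0.496, 0.127); φ = arcsin(p_z) ≈ 7.30°, λ = atan2(p_y, p_x) ≈ 30.00°.

≈ 7°N, 30°E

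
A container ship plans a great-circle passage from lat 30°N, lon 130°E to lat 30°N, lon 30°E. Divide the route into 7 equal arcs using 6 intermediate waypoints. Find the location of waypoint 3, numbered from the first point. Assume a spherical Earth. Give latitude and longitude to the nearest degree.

Convert each endpoint to a unit vector on the sphere (x = cos φ cos λ, y = cos φ sin λ, z = sin φ).
The central angle between the endpoints is δ = arccos(p₁·p₂) ≈ 1.451 rad (83.1°).
Interpolate at f = 3/7 with slerp weights a = sin((1−f)δ)/sin δ ≈ 0.743, b = sin(fδ)/sin δ ≈ 0.587.
p = a·p₁ + b·p₂ ≈ (0.027, 0.747, 0.665); φ = arcsin(p_z) ≈ 41.65°, λ = atan2(p_y, p_x) ≈ 87.96°.

≈ lat 42°N, lon 88°E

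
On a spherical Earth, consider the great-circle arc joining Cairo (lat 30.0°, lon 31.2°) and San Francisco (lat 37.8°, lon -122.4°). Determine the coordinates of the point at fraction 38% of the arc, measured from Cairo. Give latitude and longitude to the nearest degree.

Convert each endpoint to a unit vector on the sphere (x = cos φ cos λ, y = cos φ sin λ, z = sin φ).
The central angle between the endpoints is δ = arccos(p₁·p₂) ≈ 1.882 rad (107.8°).
Interpolate at f = 0.38 with slerp weights a = sin((1−f)δ)/sin δ ≈ 0.966, b = sin(fδ)/sin δ ≈ 0.689.
p = a·p₁ + b·p₂ ≈ (0.424, -0.026, 0.905); φ = arcsin(p_z) ≈ 64.87°, λ = atan2(p_y, p_x) ≈ -3.54°.

≈ lat 65°, lon -4°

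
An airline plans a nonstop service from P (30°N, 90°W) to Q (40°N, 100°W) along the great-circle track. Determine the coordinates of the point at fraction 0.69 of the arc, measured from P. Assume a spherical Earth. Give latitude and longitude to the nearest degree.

Convert each endpoint to a unit vector on the sphere (x = cos φ cos λ, y = cos φ sin λ, z = sin φ).
The central angle between the endpoints is δ = arccos(p₁·p₂) ≈ 0.225 rad (12.9°).
Interpolate at f = 0.69 with slerp weights a = sin((1−f)δ)/sin δ ≈ 0.312, b = sin(fδ)/sin δ ≈ 0.693.
p = a·p₁ + b·p₂ ≈ (-0.092, -0.793, 0.602); φ = arcsin(p_z) ≈ 36.99°, λ = atan2(p_y, p_x) ≈ -96.63°.

≈ (37°N, 97°W)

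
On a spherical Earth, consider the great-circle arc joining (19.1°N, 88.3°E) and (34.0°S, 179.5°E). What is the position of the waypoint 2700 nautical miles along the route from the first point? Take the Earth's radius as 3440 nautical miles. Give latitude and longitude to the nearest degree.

≈ (7°S, 125°E)

Convert each endpoint to a unit vector on the sphere (x = cos φ cos λ, y = cos φ sin λ, z = sin φ).
The central angle between the endpoints is δ = arccos(p₁·p₂) ≈ 1.772 rad (101.5°). The total great-circle distance is δ·R ≈ 1.772 × 3440 ≈ 6094 nmi, so the target fraction is f = 2700/6094 ≈ 0.443.
Interpolate at f ≈ 0.443 with slerp weights a = sin((1−f)δ)/sin δ ≈ 0.851, b = sin(fδ)/sin δ ≈ 0.721.
p = a·p₁ + b·p₂ ≈ (-0.574, 0.809, -0.125); φ = arcsin(p_z) ≈ -7.17°, λ = atan2(p_y, p_x) ≈ 125.35°.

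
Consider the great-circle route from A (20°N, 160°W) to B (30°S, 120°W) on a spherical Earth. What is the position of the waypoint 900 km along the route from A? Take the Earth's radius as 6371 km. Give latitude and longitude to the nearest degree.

≈ (14°N, 155°W)

From cos δ = sin φ₁ sin φ₂ + cos φ₁ cos φ₂ cos Δλ, the central angle is δ ≈ 1.101 rad (63.1°). The total great-circle distance is δ·R ≈ 1.101 × 6371 ≈ 7017 km, so the target fraction is f = 900/7017 ≈ 0.128.
Interpolate at f ≈ 0.128 with slerp weights a = sin((1−f)δ)/sin δ ≈ 0.919, b = sin(fδ)/sin δ ≈ 0.158.
p = a·p₁ + b·p₂ ≈ (-0.880, -0.414, 0.235); φ = arcsin(p_z) ≈ 13.61°, λ = atan2(p_y, p_x) ≈ -154.81°.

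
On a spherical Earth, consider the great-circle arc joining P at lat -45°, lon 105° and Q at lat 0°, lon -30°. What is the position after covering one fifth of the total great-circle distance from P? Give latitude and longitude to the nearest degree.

Write both endpoints as unit vectors p₁, p₂ with components (cos φ cos λ, cos φ sin λ, sin φ).
The central angle between the endpoints is δ = arccos(p₁·p₂) ≈ 2.094 rad (120.0°).
Interpolate at f = 1/5 with slerp weights a = sin((1−f)δ)/sin δ ≈ 1.148, b = sin(fδ)/sin δ ≈ 0.470.
p = a·p₁ + b·p₂ ≈ (0.197, 0.550, -0.812); φ = arcsin(p_z) ≈ -54.29°, λ = atan2(p_y, p_x) ≈ 70.32°.

≈ lat -54°, lon 70°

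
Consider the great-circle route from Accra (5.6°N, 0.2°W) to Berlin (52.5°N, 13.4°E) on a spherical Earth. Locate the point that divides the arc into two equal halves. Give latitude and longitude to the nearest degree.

≈ (29°N, 5°E)

Write both endpoints as unit vectors p₁, p₂ with components (cos φ cos λ, cos φ sin λ, sin φ).
The central angle between the endpoints is δ = arccos(p₁·p₂) ≈ 0.842 rad (48.2°).
Interpolate at f = 1/2 with slerp weights a = sin((1−f)δ)/sin δ ≈ 0.548, b = sin(fδ)/sin δ ≈ 0.548.
p = a·p₁ + b·p₂ ≈ (0.870, 0.075, 0.488); φ = arcsin(p_z) ≈ 29.21°, λ = atan2(p_y, p_x) ≈ 4.95°.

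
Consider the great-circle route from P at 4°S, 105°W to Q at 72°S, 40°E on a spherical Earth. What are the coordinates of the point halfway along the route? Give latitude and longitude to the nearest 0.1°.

≈ 53.1°S, 91.6°W

From cos δ = sin φ₁ sin φ₂ + cos φ₁ cos φ₂ cos Δλ, the central angle is δ ≈ 1.758 rad (100.7°).
Interpolate at f = 1/2 with slerp weights a = sin((1−f)δ)/sin δ ≈ 0.784, b = sin(fδ)/sin δ ≈ 0.784.
p = a·p₁ + b·p₂ ≈ (-0.017, -0.600, -0.800); φ = arcsin(p_z) ≈ -53.14°, λ = atan2(p_y, p_x) ≈ -91.61°.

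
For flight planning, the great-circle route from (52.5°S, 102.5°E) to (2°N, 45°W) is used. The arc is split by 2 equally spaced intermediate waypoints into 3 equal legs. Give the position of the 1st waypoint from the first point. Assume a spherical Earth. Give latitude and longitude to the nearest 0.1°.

≈ (65.0°S, 20.7°E)

Write both endpoints as unit vectors p₁, p₂ with components (cos φ cos λ, cos φ sin λ, sin φ).
The central angle between the endpoints is δ = arccos(p₁·p₂) ≈ 2.142 rad (122.7°).
Interpolate at f = 1/3 with slerp weights a = sin((1−f)δ)/sin δ ≈ 1.177, b = sin(fδ)/sin δ ≈ 0.779.
p = a·p₁ + b·p₂ ≈ (0.395, 0.149, -0.906); φ = arcsin(p_z) ≈ -65.02°, λ = atan2(p_y, p_x) ≈ 20.68°.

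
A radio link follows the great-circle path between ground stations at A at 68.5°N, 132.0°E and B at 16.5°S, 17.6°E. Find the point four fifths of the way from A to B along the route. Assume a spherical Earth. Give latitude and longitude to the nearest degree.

Write both endpoints as unit vectors p₁, p₂ with components (cos φ cos λ, cos φ sin λ, sin φ).
The central angle between the endpoints is δ = arccos(p₁·p₂) ≈ 1.993 rad (114.2°).
Interpolate at f = 4/5 with slerp weights a = sin((1−f)δ)/sin δ ≈ 0.425, b = sin(fδ)/sin δ ≈ 1.096.
p = a·p₁ + b·p₂ ≈ (0.897, 0.434, 0.085); φ = arcsin(p_z) ≈ 4.85°, λ = atan2(p_y, p_x) ≈ 25.79°.

≈ 5°N, 26°E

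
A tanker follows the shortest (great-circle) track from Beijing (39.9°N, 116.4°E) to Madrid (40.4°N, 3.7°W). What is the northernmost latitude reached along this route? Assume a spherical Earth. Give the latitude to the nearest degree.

≈ 59°N

The great circle lies in the plane with unit normal n̂ = (p₁ × p₂)/|p₁ × p₂|.
Here n̂_z ≈ -0.509; the vertex latitude is φ_max = arccos|n̂_z| ≈ 59.4°.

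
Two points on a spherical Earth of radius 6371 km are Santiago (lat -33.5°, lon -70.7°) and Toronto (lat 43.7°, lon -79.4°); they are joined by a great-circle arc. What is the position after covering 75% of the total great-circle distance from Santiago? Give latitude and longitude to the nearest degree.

≈ lat 24°, lon -77°

Write both endpoints as unit vectors p₁, p₂ with components (cos φ cos λ, cos φ sin λ, sin φ).
The central angle between the endpoints is δ = arccos(p₁·p₂) ≈ 1.355 rad (77.6°).
Interpolate at f = 0.75 with slerp weights a = sin((1−f)δ)/sin δ ≈ 0.340, b = sin(fδ)/sin δ ≈ 0.870.
p = a·p₁ + b·p₂ ≈ (0.209, -0.886, 0.413); φ = arcsin(p_z) ≈ 24.42°, λ = atan2(p_y, p_x) ≈ -76.70°.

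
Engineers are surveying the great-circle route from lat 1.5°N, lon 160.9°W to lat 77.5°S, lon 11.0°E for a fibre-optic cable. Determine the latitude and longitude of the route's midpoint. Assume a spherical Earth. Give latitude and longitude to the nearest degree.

≈ lat 50°S, lon 159°W

The haversine formula gives a central angle δ ≈ 1.813 rad (103.9°) between the endpoints.
Interpolate at f = 1/2 with slerp weights a = sin((1−f)δ)/sin δ ≈ 0.811, b = sin(fδ)/sin δ ≈ 0.811.
p = a·p₁ + b·p₂ ≈ (-0.594, -0.232, -0.771); φ = arcsin(p_z) ≈ -50.40°, λ = atan2(p_y, p_x) ≈ -158.68°.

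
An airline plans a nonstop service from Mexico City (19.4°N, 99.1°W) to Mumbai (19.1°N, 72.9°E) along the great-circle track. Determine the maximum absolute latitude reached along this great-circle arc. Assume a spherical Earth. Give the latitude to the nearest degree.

≈ 79°N

The great circle lies in the plane with unit normal n̂ = (p₁ × p₂)/|p₁ × p₂|.
Here n̂_z ≈ +0.196; the vertex latitude is φ_max = arccos|n̂_z| ≈ 78.7°.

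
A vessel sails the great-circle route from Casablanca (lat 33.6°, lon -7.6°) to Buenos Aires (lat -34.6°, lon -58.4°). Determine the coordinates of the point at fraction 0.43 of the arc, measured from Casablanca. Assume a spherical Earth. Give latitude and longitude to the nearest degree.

The haversine formula gives a central angle δ ≈ 1.451 rad (83.2°) between the endpoints.
Interpolate at f = 0.43 with slerp weights a = sin((1−f)δ)/sin δ ≈ 0.741, b = sin(fδ)/sin δ ≈ 0.589.
p = a·p₁ + b·p₂ ≈ (0.866, -0.494, 0.076); φ = arcsin(p_z) ≈ 4.36°, λ = atan2(p_y, p_x) ≈ -29.72°.

≈ lat 4°, lon -30°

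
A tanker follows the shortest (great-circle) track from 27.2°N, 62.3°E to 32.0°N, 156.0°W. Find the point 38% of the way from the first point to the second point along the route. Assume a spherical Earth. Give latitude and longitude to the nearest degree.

The haversine formula gives a central angle δ ≈ 1.928 rad (110.5°) between the endpoints.
Interpolate at f = 0.38 with slerp weights a = sin((1−f)δ)/sin δ ≈ 0.993, b = sin(fδ)/sin δ ≈ 0.714.
p = a·p₁ + b·p₂ ≈ (-0.143, 0.536, 0.832); φ = arcsin(p_z) ≈ 56.33°, λ = atan2(p_y, p_x) ≈ 104.90°.

≈ 56°N, 105°E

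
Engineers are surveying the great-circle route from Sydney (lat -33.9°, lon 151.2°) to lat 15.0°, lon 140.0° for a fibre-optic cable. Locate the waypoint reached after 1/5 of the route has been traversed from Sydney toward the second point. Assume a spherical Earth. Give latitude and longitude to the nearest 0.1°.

≈ lat -24.2°, lon 148.5°

Write both endpoints as unit vectors p₁, p₂ with components (cos φ cos λ, cos φ sin λ, sin φ).
The central angle between the endpoints is δ = arccos(p₁·p₂) ≈ 0.874 rad (50.1°).
Interpolate at f = 1/5 with slerp weights a = sin((1−f)δ)/sin δ ≈ 0.839, b = sin(fδ)/sin δ ≈ 0.227.
p = a·p₁ + b·p₂ ≈ (-0.778, 0.476, -0.409); φ = arcsin(p_z) ≈ -24.17°, λ = atan2(p_y, p_x) ≈ 148.53°.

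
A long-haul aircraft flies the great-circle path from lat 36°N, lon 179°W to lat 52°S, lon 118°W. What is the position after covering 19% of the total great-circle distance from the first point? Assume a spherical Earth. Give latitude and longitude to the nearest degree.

The haversine formula gives a central angle δ ≈ 1.794 rad (102.8°) between the endpoints.
Interpolate at f = 0.19 with slerp weights a = sin((1−f)δ)/sin δ ≈ 1.018, b = sin(fδ)/sin δ ≈ 0.343.
p = a·p₁ + b·p₂ ≈ (-0.923, -0.201, 0.328); φ = arcsin(p_z) ≈ 19.17°, λ = atan2(p_y, p_x) ≈ -167.73°.

≈ lat 19°N, lon 168°W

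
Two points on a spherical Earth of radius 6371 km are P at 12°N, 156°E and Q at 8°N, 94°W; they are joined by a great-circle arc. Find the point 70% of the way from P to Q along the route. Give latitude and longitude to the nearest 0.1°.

≈ 14.9°N, 126.2°W

From cos δ = sin φ₁ sin φ₂ + cos φ₁ cos φ₂ cos Δλ, the central angle is δ ≈ 1.878 rad (107.6°).
Interpolate at f = 0.70 with slerp weights a = sin((1−f)δ)/sin δ ≈ 0.560, b = sin(fδ)/sin δ ≈ 1.015.
p = a·p₁ + b·p₂ ≈ (-0.571, -0.780, 0.258); φ = arcsin(p_z) ≈ 14.94°, λ = atan2(p_y, p_x) ≈ -126.21°.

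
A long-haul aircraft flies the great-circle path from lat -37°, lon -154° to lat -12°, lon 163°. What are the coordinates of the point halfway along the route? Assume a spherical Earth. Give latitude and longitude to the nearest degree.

Write both endpoints as unit vectors p₁, p₂ with components (cos φ cos λ, cos φ sin λ, sin φ).
The central angle between the endpoints is δ = arccos(p₁·p₂) ≈ 0.800 rad (45.9°).
Interpolate at f = 1/2 with slerp weights a = sin((1−f)δ)/sin δ ≈ 0.543, b = sin(fδ)/sin δ ≈ 0.543.
p = a·p₁ + b·p₂ ≈ (-0.898, -0.035, -0.440); φ = arcsin(p_z) ≈ -26.08°, λ = atan2(p_y, p_x) ≈ -177.78°.

≈ lat -26°, lon -178°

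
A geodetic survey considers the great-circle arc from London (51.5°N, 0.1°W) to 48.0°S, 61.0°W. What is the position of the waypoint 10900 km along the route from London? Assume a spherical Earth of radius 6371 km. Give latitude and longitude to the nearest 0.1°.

≈ 35.9°S, 50.7°W

Convert each endpoint to a unit vector on the sphere (x = cos φ cos λ, y = cos φ sin λ, z = sin φ).
The central angle between the endpoints is δ = arccos(p₁·p₂) ≈ 1.960 rad (112.3°). The total great-circle distance is δ·R ≈ 1.960 × 6371 ≈ 12484 km, so the target fraction is f = 10900/12484 ≈ 0.873.
Interpolate at f ≈ 0.873 with slerp weights a = sin((1−f)δ)/sin δ ≈ 0.266, b = sin(fδ)/sin δ ≈ 1.070.
p = a·p₁ + b·p₂ ≈ (0.513, -0.627, -0.587); φ = arcsin(p_z) ≈ -35.95°, λ = atan2(p_y, p_x) ≈ -50.71°.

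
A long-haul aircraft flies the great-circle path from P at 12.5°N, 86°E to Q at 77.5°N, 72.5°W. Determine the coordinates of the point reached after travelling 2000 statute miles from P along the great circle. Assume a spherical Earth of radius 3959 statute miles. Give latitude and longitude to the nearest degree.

≈ 41°N, 83°E

Write both endpoints as unit vectors p₁, p₂ with components (cos φ cos λ, cos φ sin λ, sin φ).
The central angle between the endpoints is δ = arccos(p₁·p₂) ≈ 1.556 rad (89.2°). The total great-circle distance is δ·R ≈ 1.556 × 3959 ≈ 6161 mi, so the target fraction is f = 2000/6161 ≈ 0.325.
Interpolate at f ≈ 0.325 with slerp weights a = sin((1−f)δ)/sin δ ≈ 0.868, b = sin(fδ)/sin δ ≈ 0.484.
p = a·p₁ + b·p₂ ≈ (0.091, 0.745, 0.660); φ = arcsin(p_z) ≈ 41.33°, λ = atan2(p_y, p_x) ≈ 83.07°.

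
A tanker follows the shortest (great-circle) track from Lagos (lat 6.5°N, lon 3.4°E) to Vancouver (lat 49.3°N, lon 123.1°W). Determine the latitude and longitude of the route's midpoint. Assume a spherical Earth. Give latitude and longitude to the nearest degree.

≈ lat 47°N, lon 37°W

Write both endpoints as unit vectors p₁, p₂ with components (cos φ cos λ, cos φ sin λ, sin φ).
The central angle between the endpoints is δ = arccos(p₁·p₂) ≈ 1.875 rad (107.4°).
Interpolate at f = 1/2 with slerp weights a = sin((1−f)δ)/sin δ ≈ 0.845, b = sin(fδ)/sin δ ≈ 0.845.
p = a·p₁ + b·p₂ ≈ (0.537, -0.412, 0.736); φ = arcsin(p_z) ≈ 47.41°, λ = atan2(p_y, p_x) ≈ -37.47°.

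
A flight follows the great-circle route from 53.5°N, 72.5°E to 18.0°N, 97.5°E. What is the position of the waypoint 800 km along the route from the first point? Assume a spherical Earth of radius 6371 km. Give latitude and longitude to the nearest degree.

Write both endpoints as unit vectors p₁, p₂ with components (cos φ cos λ, cos φ sin λ, sin φ).
The central angle between the endpoints is δ = arccos(p₁·p₂) ≈ 0.706 rad (40.4°). The total great-circle distance is δ·R ≈ 0.706 × 6371 ≈ 4496 km, so the target fraction is f = 800/4496 ≈ 0.178.
Interpolate at f ≈ 0.178 with slerp weights a = sin((1−f)δ)/sin δ ≈ 0.845, b = sin(fδ)/sin δ ≈ 0.193.
p = a·p₁ + b·p₂ ≈ (0.127, 0.662, 0.739); φ = arcsin(p_z) ≈ 47.65°, λ = atan2(p_y, p_x) ≈ 79.12°.

≈ 48°N, 79°E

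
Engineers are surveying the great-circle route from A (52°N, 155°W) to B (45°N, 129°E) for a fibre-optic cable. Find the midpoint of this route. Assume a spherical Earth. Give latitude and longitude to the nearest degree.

≈ (55°N, 164°E)

Write both endpoints as unit vectors p₁, p₂ with components (cos φ cos λ, cos φ sin λ, sin φ).
The central angle between the endpoints is δ = arccos(p₁·p₂) ≈ 0.847 rad (48.5°).
Interpolate at f = 1/2 with slerp weights a = sin((1−f)δ)/sin δ ≈ 0.548, b = sin(fδ)/sin δ ≈ 0.548.
p = a·p₁ + b·p₂ ≈ (-0.550, 0.159, 0.820); φ = arcsin(p_z) ≈ 55.08°, λ = atan2(p_y, p_x) ≈ 163.91°.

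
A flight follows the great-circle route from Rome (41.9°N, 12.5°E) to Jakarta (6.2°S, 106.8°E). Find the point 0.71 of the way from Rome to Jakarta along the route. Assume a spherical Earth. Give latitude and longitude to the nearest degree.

≈ (13°N, 86°E)

From cos δ = sin φ₁ sin φ₂ + cos φ₁ cos φ₂ cos Δλ, the central angle is δ ≈ 1.699 rad (97.3°).
Interpolate at f = 0.71 with slerp weights a = sin((1−f)δ)/sin δ ≈ 0.477, b = sin(fδ)/sin δ ≈ 0.942.
p = a·p₁ + b·p₂ ≈ (0.076, 0.973, 0.217); φ = arcsin(p_z) ≈ 12.52°, λ = atan2(p_y, p_x) ≈ 85.54°.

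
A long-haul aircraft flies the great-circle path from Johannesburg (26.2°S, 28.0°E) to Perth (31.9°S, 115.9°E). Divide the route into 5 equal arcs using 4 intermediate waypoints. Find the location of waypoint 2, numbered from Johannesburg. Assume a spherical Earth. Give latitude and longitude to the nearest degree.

From cos δ = sin φ₁ sin φ₂ + cos φ₁ cos φ₂ cos Δλ, the central angle is δ ≈ 1.307 rad (74.9°).
Interpolate at f = 2/5 with slerp weights a = sin((1−f)δ)/sin δ ≈ 0.731, b = sin(fδ)/sin δ ≈ 0.517.
p = a·p₁ + b·p₂ ≈ (0.388, 0.703, -0.596); φ = arcsin(p_z) ≈ -36.60°, λ = atan2(p_y, p_x) ≈ 61.12°.

≈ (37°S, 61°E)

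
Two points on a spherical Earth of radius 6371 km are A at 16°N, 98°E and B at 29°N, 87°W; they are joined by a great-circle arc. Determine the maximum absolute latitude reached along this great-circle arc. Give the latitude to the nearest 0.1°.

The great circle lies in the plane with unit normal n̂ = (p₁ × p₂)/|p₁ × p₂|.
Here n̂_z ≈ +0.103; the vertex latitude is φ_max = arccos|n̂_z| ≈ 84.1°.
Check via Clairaut: cos φ_max = |cos φ₁| · sin C = cos(16.0°)·sin(6.2°) ≈ 0.103, again giving ≈ 84.1°.

≈ 84.1°N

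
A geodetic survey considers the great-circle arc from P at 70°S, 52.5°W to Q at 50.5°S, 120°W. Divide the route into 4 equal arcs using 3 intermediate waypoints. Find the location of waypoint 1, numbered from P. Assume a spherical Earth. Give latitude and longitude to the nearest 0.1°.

≈ 68.6°S, 77.9°W

Convert each endpoint to a unit vector on the sphere (x = cos φ cos λ, y = cos φ sin λ, z = sin φ).
The central angle between the endpoints is δ = arccos(p₁·p₂) ≈ 0.629 rad (36.1°).
Interpolate at f = 1/4 with slerp weights a = sin((1−f)δ)/sin δ ≈ 0.772, b = sin(fδ)/sin δ ≈ 0.266.
p = a·p₁ + b·p₂ ≈ (0.076, -0.356, -0.931); φ = arcsin(p_z) ≈ -68.64°, λ = atan2(p_y, p_x) ≈ -77.93°.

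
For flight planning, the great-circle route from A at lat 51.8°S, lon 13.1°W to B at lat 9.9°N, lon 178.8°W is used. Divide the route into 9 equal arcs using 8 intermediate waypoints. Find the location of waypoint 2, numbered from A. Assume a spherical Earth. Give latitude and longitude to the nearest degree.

≈ lat 76°S, lon 61°W

Write both endpoints as unit vectors p₁, p₂ with components (cos φ cos λ, cos φ sin λ, sin φ).
The central angle between the endpoints is δ = arccos(p₁·p₂) ≈ 2.382 rad (136.5°).
Interpolate at f = 2/9 with slerp weights a = sin((1−f)δ)/sin δ ≈ 1.395, b = sin(fδ)/sin δ ≈ 0.734.
p = a·p₁ + b·p₂ ≈ (0.118, -0.211, -0.970); φ = arcsin(p_z) ≈ -76.03°, λ = atan2(p_y, p_x) ≈ -60.80°.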